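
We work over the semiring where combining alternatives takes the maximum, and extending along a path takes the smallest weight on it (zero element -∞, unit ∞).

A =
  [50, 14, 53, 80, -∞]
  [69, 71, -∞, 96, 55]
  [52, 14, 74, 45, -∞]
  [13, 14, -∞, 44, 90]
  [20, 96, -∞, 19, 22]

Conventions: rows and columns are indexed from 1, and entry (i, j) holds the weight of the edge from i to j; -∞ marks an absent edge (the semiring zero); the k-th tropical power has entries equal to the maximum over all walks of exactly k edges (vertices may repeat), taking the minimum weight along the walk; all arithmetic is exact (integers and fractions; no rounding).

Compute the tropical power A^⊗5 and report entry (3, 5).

A^⊗2:
  [52, 14, 53, 50, 80]
  [69, 71, 53, 71, 90]
  [52, 14, 74, 52, 45]
  [20, 90, 13, 44, 44]
  [69, 71, 20, 96, 55]
A^⊗3:
  [52, 80, 53, 52, 50]
  [69, 90, 53, 71, 71]
  [52, 45, 74, 52, 52]
  [69, 71, 20, 90, 55]
  [69, 71, 53, 71, 90]
A^⊗4:
  [69, 71, 53, 80, 55]
  [69, 71, 53, 90, 71]
  [52, 52, 74, 52, 52]
  [69, 71, 53, 71, 90]
  [69, 90, 53, 71, 71]
A^⊗5:
  [69, 71, 53, 71, 80]
  [69, 71, 53, 71, 90]
  [52, 52, 74, 52, 52]
  [69, 90, 53, 71, 71]
  [69, 71, 53, 90, 71]
Key observation: the optimum is the walk 3->1->4->5->2->5, with weight 52 min 80 min 90 min 96 min 55 = 52.
Optimal value attained by: walk 3->1->4->5->2->5.
Answer: (A^⊗5)[3][5] = 52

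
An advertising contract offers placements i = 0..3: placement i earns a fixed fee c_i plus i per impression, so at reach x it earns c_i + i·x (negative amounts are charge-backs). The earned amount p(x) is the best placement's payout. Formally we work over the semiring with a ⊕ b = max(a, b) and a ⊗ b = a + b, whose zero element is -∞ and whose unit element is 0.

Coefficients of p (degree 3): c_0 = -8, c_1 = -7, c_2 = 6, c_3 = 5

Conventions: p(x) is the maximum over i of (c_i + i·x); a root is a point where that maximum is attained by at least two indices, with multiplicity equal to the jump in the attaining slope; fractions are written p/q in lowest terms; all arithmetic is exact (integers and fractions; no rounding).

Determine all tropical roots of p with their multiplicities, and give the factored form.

hull edge (i=0, c=-8) to (i=2, c=6): slope 7, span 2
hull edge (i=2, c=6) to (i=3, c=5): slope -1, span 1
Factored form: p(x) = 5 ⊗ (x ⊕ (-7)) ⊗ (x ⊕ (-7)) ⊗ (x ⊕ 1)
Answer: roots = -7 (mult 2), 1 (mult 1)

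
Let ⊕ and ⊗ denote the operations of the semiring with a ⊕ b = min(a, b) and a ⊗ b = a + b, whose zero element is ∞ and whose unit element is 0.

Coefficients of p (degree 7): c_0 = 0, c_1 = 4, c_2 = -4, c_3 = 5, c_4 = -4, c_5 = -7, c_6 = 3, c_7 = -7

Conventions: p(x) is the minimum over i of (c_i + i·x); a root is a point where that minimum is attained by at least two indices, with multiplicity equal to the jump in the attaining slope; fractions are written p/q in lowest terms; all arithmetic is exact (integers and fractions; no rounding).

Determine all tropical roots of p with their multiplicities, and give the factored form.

hull edge (i=0, c=0) to (i=2, c=-4): slope -2, span 2
hull edge (i=2, c=-4) to (i=5, c=-7): slope -1, span 3
hull edge (i=5, c=-7) to (i=7, c=-7): slope 0, span 2
Factored form: p(x) = -7 ⊗ (x ⊕ 0) ⊗ (x ⊕ 0) ⊗ (x ⊕ 1) ⊗ (x ⊕ 1) ⊗ (x ⊕ 1) ⊗ (x ⊕ 2) ⊗ (x ⊕ 2)
Answer: roots = 0 (mult 2), 1 (mult 3), 2 (mult 2)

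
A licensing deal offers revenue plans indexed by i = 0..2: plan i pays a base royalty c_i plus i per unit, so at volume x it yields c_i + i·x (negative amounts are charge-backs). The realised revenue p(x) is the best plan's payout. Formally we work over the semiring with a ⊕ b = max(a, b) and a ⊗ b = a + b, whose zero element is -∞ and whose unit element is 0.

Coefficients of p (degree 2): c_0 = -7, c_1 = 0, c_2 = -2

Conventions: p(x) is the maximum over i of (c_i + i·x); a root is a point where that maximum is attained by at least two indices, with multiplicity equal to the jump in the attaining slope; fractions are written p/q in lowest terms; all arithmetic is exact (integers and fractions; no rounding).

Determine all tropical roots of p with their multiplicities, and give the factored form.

hull edge (i=0, c=-7) to (i=1, c=0): slope 7, span 1
hull edge (i=1, c=0) to (i=2, c=-2): slope -2, span 1
Factored form: p(x) = -2 ⊗ (x ⊕ (-7)) ⊗ (x ⊕ 2)
Answer: roots = -7 (mult 1), 2 (mult 1)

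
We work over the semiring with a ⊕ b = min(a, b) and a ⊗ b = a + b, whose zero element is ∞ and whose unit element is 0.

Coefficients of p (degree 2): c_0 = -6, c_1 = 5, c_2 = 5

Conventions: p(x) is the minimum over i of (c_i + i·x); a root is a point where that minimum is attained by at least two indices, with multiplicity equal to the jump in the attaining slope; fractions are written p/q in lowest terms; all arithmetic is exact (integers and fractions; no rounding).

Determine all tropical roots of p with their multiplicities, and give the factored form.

hull edge (i=0, c=-6) to (i=2, c=5): slope 11/2, span 2
Factored form: p(x) = 5 ⊗ (x ⊕ (-11/2)) ⊗ (x ⊕ (-11/2))
Answer: roots = -11/2 (mult 2)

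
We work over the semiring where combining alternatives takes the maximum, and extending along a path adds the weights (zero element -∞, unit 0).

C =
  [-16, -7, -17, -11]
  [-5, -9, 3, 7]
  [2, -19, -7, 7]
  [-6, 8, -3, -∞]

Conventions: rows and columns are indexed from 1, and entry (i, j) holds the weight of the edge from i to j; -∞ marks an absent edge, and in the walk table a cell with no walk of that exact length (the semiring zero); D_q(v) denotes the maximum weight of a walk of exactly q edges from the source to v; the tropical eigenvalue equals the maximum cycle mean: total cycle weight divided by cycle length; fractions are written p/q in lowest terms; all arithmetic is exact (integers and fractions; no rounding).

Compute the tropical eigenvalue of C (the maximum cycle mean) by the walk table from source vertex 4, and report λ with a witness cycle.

q=0: [-∞, -∞, -∞, 0]
q=1: [-6, 8, -3, -∞]
q=2: [3, -1, 11, 15]
q=3: [13, 23, 12, 18]
q=4: [18, 26, 26, 30]
Optimal cycle mean attained by: cycle 2->4->2, total 7 + 8, length 2.
Answer: λ = 15/2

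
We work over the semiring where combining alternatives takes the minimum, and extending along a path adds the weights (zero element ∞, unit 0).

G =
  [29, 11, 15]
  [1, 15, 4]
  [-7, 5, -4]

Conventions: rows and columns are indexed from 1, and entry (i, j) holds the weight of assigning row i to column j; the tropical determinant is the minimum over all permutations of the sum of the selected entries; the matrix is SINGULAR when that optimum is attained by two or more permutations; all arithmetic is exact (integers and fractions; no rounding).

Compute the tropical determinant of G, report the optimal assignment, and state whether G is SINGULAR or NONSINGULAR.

σ = (1, 2, 3): 29 + 15 + (-4) = 40
σ = (1, 3, 2): 29 + 4 + 5 = 38
σ = (2, 1, 3): 11 + 1 + (-4) = 8
σ = (2, 3, 1): 11 + 4 + (-7) = 8
σ = (3, 1, 2): 15 + 1 + 5 = 21
σ = (3, 2, 1): 15 + 15 + (-7) = 23
Optimal value attained by: σ = (2, 1, 3).
Answer: det⊕(G) = 8; verdict: SINGULAR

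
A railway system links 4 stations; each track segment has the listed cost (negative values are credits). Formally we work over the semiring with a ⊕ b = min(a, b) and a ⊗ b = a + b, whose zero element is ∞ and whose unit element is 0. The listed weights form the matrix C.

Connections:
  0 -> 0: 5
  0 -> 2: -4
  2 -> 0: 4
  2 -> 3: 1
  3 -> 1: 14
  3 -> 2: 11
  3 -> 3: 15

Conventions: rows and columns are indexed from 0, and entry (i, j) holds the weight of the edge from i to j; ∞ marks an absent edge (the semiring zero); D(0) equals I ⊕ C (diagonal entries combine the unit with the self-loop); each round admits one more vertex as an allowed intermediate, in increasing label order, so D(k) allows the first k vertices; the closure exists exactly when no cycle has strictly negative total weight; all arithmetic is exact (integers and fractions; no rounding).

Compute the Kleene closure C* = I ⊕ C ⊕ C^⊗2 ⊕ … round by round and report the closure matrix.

D(0):
  [0, ∞, -4, ∞]
  [∞, 0, ∞, ∞]
  [4, ∞, 0, 1]
  [∞, 14, 11, 0]
D(1):
  [0, ∞, -4, ∞]
  [∞, 0, ∞, ∞]
  [4, ∞, 0, 1]
  [∞, 14, 11, 0]
D(2):
  [0, ∞, -4, ∞]
  [∞, 0, ∞, ∞]
  [4, ∞, 0, 1]
  [∞, 14, 11, 0]
D(3):
  [0, ∞, -4, -3]
  [∞, 0, ∞, ∞]
  [4, ∞, 0, 1]
  [15, 14, 11, 0]
D(4):
  [0, 11, -4, -3]
  [∞, 0, ∞, ∞]
  [4, 15, 0, 1]
  [15, 14, 11, 0]
Answer: C* = [[0, 11, -4, -3], [∞, 0, ∞, ∞], [4, 15, 0, 1], [15, 14, 11, 0]]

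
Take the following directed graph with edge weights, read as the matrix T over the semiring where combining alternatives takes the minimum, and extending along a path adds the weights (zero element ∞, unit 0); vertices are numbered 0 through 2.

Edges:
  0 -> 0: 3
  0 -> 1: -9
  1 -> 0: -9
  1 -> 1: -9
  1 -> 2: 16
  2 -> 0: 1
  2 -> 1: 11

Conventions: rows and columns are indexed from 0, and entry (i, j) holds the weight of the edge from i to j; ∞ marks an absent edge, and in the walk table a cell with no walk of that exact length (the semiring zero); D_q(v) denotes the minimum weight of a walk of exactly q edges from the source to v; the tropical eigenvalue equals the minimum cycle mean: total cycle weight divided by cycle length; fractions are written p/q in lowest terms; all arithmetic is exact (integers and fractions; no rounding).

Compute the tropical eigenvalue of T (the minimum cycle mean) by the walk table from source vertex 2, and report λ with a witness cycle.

q=0: [∞, ∞, 0]
q=1: [1, 11, ∞]
q=2: [2, -8, 27]
q=3: [-17, -17, 8]
Optimal cycle mean attained by: cycle 0->1->0, total (-9) + (-9), length 2.
Answer: λ = -9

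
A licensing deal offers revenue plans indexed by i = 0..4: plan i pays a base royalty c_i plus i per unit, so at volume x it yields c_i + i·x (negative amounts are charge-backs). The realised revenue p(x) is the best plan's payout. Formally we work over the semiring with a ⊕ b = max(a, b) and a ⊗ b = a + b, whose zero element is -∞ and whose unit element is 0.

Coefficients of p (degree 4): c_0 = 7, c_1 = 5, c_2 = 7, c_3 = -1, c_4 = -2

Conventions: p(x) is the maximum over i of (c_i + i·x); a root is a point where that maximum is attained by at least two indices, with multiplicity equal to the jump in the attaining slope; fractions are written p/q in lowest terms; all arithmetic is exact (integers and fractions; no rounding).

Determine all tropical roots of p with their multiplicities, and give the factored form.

hull edge (i=0, c=7) to (i=2, c=7): slope 0, span 2
hull edge (i=2, c=7) to (i=4, c=-2): slope -9/2, span 2
Factored form: p(x) = -2 ⊗ (x ⊕ 0) ⊗ (x ⊕ 0) ⊗ (x ⊕ 9/2) ⊗ (x ⊕ 9/2)
Answer: roots = 0 (mult 2), 9/2 (mult 2)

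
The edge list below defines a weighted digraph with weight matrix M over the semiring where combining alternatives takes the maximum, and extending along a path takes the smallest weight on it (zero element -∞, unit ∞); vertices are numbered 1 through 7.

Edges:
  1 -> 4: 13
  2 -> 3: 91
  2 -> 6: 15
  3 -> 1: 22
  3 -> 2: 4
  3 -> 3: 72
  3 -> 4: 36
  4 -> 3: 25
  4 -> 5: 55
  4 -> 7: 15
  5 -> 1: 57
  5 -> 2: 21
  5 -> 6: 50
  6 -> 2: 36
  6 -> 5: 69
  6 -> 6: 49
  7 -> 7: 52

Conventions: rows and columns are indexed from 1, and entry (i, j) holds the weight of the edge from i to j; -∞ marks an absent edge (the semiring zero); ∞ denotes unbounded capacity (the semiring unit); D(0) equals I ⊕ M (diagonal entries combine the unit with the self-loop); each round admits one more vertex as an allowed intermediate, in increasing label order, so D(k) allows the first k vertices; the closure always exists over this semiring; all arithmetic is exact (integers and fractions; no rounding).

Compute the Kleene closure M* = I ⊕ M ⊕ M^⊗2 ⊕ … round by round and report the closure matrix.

D(0):
  [∞, -∞, -∞, 13, -∞, -∞, -∞]
  [-∞, ∞, 91, -∞, -∞, 15, -∞]
  [22, 4, ∞, 36, -∞, -∞, -∞]
  [-∞, -∞, 25, ∞, 55, -∞, 15]
  [57, 21, -∞, -∞, ∞, 50, -∞]
  [-∞, 36, -∞, -∞, 69, ∞, -∞]
  [-∞, -∞, -∞, -∞, -∞, -∞, ∞]
D(1):
  [∞, -∞, -∞, 13, -∞, -∞, -∞]
  [-∞, ∞, 91, -∞, -∞, 15, -∞]
  [22, 4, ∞, 36, -∞, -∞, -∞]
  [-∞, -∞, 25, ∞, 55, -∞, 15]
  [57, 21, -∞, 13, ∞, 50, -∞]
  [-∞, 36, -∞, -∞, 69, ∞, -∞]
  [-∞, -∞, -∞, -∞, -∞, -∞, ∞]
D(2):
  [∞, -∞, -∞, 13, -∞, -∞, -∞]
  [-∞, ∞, 91, -∞, -∞, 15, -∞]
  [22, 4, ∞, 36, -∞, 4, -∞]
  [-∞, -∞, 25, ∞, 55, -∞, 15]
  [57, 21, 21, 13, ∞, 50, -∞]
  [-∞, 36, 36, -∞, 69, ∞, -∞]
  [-∞, -∞, -∞, -∞, -∞, -∞, ∞]
D(3):
  [∞, -∞, -∞, 13, -∞, -∞, -∞]
  [22, ∞, 91, 36, -∞, 15, -∞]
  [22, 4, ∞, 36, -∞, 4, -∞]
  [22, 4, 25, ∞, 55, 4, 15]
  [57, 21, 21, 21, ∞, 50, -∞]
  [22, 36, 36, 36, 69, ∞, -∞]
  [-∞, -∞, -∞, -∞, -∞, -∞, ∞]
D(4):
  [∞, 4, 13, 13, 13, 4, 13]
  [22, ∞, 91, 36, 36, 15, 15]
  [22, 4, ∞, 36, 36, 4, 15]
  [22, 4, 25, ∞, 55, 4, 15]
  [57, 21, 21, 21, ∞, 50, 15]
  [22, 36, 36, 36, 69, ∞, 15]
  [-∞, -∞, -∞, -∞, -∞, -∞, ∞]
D(5):
  [∞, 13, 13, 13, 13, 13, 13]
  [36, ∞, 91, 36, 36, 36, 15]
  [36, 21, ∞, 36, 36, 36, 15]
  [55, 21, 25, ∞, 55, 50, 15]
  [57, 21, 21, 21, ∞, 50, 15]
  [57, 36, 36, 36, 69, ∞, 15]
  [-∞, -∞, -∞, -∞, -∞, -∞, ∞]
D(6):
  [∞, 13, 13, 13, 13, 13, 13]
  [36, ∞, 91, 36, 36, 36, 15]
  [36, 36, ∞, 36, 36, 36, 15]
  [55, 36, 36, ∞, 55, 50, 15]
  [57, 36, 36, 36, ∞, 50, 15]
  [57, 36, 36, 36, 69, ∞, 15]
  [-∞, -∞, -∞, -∞, -∞, -∞, ∞]
D(7):
  [∞, 13, 13, 13, 13, 13, 13]
  [36, ∞, 91, 36, 36, 36, 15]
  [36, 36, ∞, 36, 36, 36, 15]
  [55, 36, 36, ∞, 55, 50, 15]
  [57, 36, 36, 36, ∞, 50, 15]
  [57, 36, 36, 36, 69, ∞, 15]
  [-∞, -∞, -∞, -∞, -∞, -∞, ∞]
Answer: M* = [[∞, 13, 13, 13, 13, 13, 13], [36, ∞, 91, 36, 36, 36, 15], [36, 36, ∞, 36, 36, 36, 15], [55, 36, 36, ∞, 55, 50, 15], [57, 36, 36, 36, ∞, 50, 15], [57, 36, 36, 36, 69, ∞, 15], [-∞, -∞, -∞, -∞, -∞, -∞, ∞]]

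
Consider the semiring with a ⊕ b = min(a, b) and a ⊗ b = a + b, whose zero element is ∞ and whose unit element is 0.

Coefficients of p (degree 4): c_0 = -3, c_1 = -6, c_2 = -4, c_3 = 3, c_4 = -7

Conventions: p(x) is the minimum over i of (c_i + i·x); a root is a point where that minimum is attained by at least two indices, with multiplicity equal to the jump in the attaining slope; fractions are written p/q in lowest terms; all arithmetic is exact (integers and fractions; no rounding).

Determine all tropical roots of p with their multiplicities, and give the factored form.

hull edge (i=0, c=-3) to (i=1, c=-6): slope -3, span 1
hull edge (i=1, c=-6) to (i=4, c=-7): slope -1/3, span 3
Factored form: p(x) = -7 ⊗ (x ⊕ 1/3) ⊗ (x ⊕ 1/3) ⊗ (x ⊕ 1/3) ⊗ (x ⊕ 3)
Answer: roots = 1/3 (mult 3), 3 (mult 1)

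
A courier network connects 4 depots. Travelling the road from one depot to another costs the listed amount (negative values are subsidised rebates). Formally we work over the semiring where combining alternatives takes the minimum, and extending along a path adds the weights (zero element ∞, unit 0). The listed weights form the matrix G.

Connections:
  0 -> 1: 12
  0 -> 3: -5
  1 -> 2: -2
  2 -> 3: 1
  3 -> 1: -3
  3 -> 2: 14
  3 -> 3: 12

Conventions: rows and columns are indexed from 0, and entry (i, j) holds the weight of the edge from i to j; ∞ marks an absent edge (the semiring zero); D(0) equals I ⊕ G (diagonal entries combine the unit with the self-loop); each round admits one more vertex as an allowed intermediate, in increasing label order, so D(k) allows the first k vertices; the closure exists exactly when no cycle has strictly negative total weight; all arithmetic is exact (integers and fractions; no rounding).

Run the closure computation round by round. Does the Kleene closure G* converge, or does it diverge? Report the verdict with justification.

D(0):
  [0, 12, ∞, -5]
  [∞, 0, -2, ∞]
  [∞, ∞, 0, 1]
  [∞, -3, 14, 0]
D(1):
  [0, 12, ∞, -5]
  [∞, 0, -2, ∞]
  [∞, ∞, 0, 1]
  [∞, -3, 14, 0]
D(2):
  [0, 12, 10, -5]
  [∞, 0, -2, ∞]
  [∞, ∞, 0, 1]
  [∞, -3, -5, 0]
Detection: at round 3, diagonal entry (3, 3) turns strictly negative.
Key observation: the cycle 3->1->2->3 has total weight (-3) + (-2) + 1, which is strictly negative.
Answer: DIVERGES — negative cycle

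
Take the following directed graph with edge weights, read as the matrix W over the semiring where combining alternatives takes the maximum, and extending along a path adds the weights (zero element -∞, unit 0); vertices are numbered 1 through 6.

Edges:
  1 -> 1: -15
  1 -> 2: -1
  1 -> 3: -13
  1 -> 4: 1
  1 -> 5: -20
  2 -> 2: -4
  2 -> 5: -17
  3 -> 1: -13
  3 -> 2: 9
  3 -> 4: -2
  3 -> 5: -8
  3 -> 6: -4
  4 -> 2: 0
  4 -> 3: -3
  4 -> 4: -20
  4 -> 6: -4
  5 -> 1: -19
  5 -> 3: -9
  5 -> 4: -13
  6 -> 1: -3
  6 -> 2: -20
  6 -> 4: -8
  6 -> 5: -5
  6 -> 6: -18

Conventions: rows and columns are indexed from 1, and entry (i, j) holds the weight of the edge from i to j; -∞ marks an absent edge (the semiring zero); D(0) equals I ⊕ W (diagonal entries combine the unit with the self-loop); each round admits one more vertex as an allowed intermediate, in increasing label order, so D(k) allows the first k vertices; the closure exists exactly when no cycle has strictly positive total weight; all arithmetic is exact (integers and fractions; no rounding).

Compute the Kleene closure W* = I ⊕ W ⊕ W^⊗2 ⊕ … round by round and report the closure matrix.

D(0):
  [0, -1, -13, 1, -20, -∞]
  [-∞, 0, -∞, -∞, -17, -∞]
  [-13, 9, 0, -2, -8, -4]
  [-∞, 0, -3, 0, -∞, -4]
  [-19, -∞, -9, -13, 0, -∞]
  [-3, -20, -∞, -8, -5, 0]
D(1):
  [0, -1, -13, 1, -20, -∞]
  [-∞, 0, -∞, -∞, -17, -∞]
  [-13, 9, 0, -2, -8, -4]
  [-∞, 0, -3, 0, -∞, -4]
  [-19, -20, -9, -13, 0, -∞]
  [-3, -4, -16, -2, -5, 0]
D(2):
  [0, -1, -13, 1, -18, -∞]
  [-∞, 0, -∞, -∞, -17, -∞]
  [-13, 9, 0, -2, -8, -4]
  [-∞, 0, -3, 0, -17, -4]
  [-19, -20, -9, -13, 0, -∞]
  [-3, -4, -16, -2, -5, 0]
D(3):
  [0, -1, -13, 1, -18, -17]
  [-∞, 0, -∞, -∞, -17, -∞]
  [-13, 9, 0, -2, -8, -4]
  [-16, 6, -3, 0, -11, -4]
  [-19, 0, -9, -11, 0, -13]
  [-3, -4, -16, -2, -5, 0]
D(4):
  [0, 7, -2, 1, -10, -3]
  [-∞, 0, -∞, -∞, -17, -∞]
  [-13, 9, 0, -2, -8, -4]
  [-16, 6, -3, 0, -11, -4]
  [-19, 0, -9, -11, 0, -13]
  [-3, 4, -5, -2, -5, 0]
D(5):
  [0, 7, -2, 1, -10, -3]
  [-36, 0, -26, -28, -17, -30]
  [-13, 9, 0, -2, -8, -4]
  [-16, 6, -3, 0, -11, -4]
  [-19, 0, -9, -11, 0, -13]
  [-3, 4, -5, -2, -5, 0]
D(6):
  [0, 7, -2, 1, -8, -3]
  [-33, 0, -26, -28, -17, -30]
  [-7, 9, 0, -2, -8, -4]
  [-7, 6, -3, 0, -9, -4]
  [-16, 0, -9, -11, 0, -13]
  [-3, 4, -5, -2, -5, 0]
Answer: W* = [[0, 7, -2, 1, -8, -3], [-33, 0, -26, -28, -17, -30], [-7, 9, 0, -2, -8, -4], [-7, 6, -3, 0, -9, -4], [-16, 0, -9, -11, 0, -13], [-3, 4, -5, -2, -5, 0]]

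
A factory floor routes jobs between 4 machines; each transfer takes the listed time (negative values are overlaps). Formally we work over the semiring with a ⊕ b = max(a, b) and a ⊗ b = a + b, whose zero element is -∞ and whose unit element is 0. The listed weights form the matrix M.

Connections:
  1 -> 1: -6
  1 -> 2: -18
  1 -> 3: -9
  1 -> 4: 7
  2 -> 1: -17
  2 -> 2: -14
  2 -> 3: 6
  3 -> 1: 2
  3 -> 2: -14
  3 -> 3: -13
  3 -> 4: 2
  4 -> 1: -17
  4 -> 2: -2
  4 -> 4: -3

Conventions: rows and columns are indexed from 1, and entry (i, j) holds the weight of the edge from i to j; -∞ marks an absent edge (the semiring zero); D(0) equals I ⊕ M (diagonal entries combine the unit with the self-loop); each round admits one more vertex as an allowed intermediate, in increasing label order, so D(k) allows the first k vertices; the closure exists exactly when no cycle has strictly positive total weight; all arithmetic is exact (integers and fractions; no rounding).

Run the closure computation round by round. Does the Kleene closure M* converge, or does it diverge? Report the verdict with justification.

D(0):
  [0, -18, -9, 7]
  [-17, 0, 6, -∞]
  [2, -14, 0, 2]
  [-17, -2, -∞, 0]
D(1):
  [0, -18, -9, 7]
  [-17, 0, 6, -10]
  [2, -14, 0, 9]
  [-17, -2, -26, 0]
D(2):
  [0, -18, -9, 7]
  [-17, 0, 6, -10]
  [2, -14, 0, 9]
  [-17, -2, 4, 0]
Detection: at round 3, diagonal entry (4, 4) turns strictly positive.
Key observation: the cycle 4->2->3->1->4 has total weight (-2) + 6 + 2 + 7, which is strictly positive.
Answer: DIVERGES — positive cycle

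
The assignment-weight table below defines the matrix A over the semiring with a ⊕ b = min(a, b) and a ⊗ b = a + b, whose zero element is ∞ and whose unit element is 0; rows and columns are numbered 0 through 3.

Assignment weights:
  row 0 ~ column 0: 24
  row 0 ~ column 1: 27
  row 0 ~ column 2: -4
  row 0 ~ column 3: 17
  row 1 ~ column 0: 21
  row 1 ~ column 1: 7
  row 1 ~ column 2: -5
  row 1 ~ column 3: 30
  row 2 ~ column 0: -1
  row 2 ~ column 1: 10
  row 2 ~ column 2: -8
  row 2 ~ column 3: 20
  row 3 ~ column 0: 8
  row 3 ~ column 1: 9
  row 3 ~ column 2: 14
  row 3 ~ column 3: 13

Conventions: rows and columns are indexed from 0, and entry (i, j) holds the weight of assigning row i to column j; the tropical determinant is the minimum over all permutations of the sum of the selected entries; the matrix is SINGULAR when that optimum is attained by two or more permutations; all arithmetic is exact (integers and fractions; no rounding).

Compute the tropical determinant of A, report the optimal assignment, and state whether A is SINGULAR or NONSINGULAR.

σ = (0, 1, 2, 3): 24 + 7 + (-8) + 13 = 36
σ = (0, 1, 3, 2): 24 + 7 + 20 + 14 = 65
σ = (0, 2, 1, 3): 24 + (-5) + 10 + 13 = 42
σ = (0, 2, 3, 1): 24 + (-5) + 20 + 9 = 48
σ = (0, 3, 1, 2): 24 + 30 + 10 + 14 = 78
σ = (0, 3, 2, 1): 24 + 30 + (-8) + 9 = 55
σ = (1, 0, 2, 3): 27 + 21 + (-8) + 13 = 53
σ = (1, 0, 3, 2): 27 + 21 + 20 + 14 = 82
σ = (1, 2, 0, 3): 27 + (-5) + (-1) + 13 = 34
σ = (1, 2, 3, 0): 27 + (-5) + 20 + 8 = 50
σ = (1, 3, 0, 2): 27 + 30 + (-1) + 14 = 70
σ = (1, 3, 2, 0): 27 + 30 + (-8) + 8 = 57
σ = (2, 0, 1, 3): (-4) + 21 + 10 + 13 = 40
σ = (2, 0, 3, 1): (-4) + 21 + 20 + 9 = 46
σ = (2, 1, 0, 3): (-4) + 7 + (-1) + 13 = 15
σ = (2, 1, 3, 0): (-4) + 7 + 20 + 8 = 31
σ = (2, 3, 0, 1): (-4) + 30 + (-1) + 9 = 34
σ = (2, 3, 1, 0): (-4) + 30 + 10 + 8 = 44
σ = (3, 0, 1, 2): 17 + 21 + 10 + 14 = 62
σ = (3, 0, 2, 1): 17 + 21 + (-8) + 9 = 39
σ = (3, 1, 0, 2): 17 + 7 + (-1) + 14 = 37
σ = (3, 1, 2, 0): 17 + 7 + (-8) + 8 = 24
σ = (3, 2, 0, 1): 17 + (-5) + (-1) + 9 = 20
σ = (3, 2, 1, 0): 17 + (-5) + 10 + 8 = 30
Optimal value attained by: σ = (2, 1, 0, 3).
Answer: det⊕(A) = 15; verdict: NONSINGULAR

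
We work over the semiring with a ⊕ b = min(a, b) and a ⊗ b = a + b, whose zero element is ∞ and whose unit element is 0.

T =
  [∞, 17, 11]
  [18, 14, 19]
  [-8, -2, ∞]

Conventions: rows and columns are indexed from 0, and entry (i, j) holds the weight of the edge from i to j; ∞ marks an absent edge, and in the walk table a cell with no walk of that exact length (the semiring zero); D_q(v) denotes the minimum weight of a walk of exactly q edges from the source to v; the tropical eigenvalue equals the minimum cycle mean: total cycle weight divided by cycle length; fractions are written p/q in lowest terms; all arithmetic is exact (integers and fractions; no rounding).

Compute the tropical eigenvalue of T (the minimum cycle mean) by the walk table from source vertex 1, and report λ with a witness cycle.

q=0: [∞, 0, ∞]
q=1: [18, 14, 19]
q=2: [11, 17, 29]
q=3: [21, 27, 22]
Optimal cycle mean attained by: cycle 0->2->0, total 11 + (-8), length 2.
Answer: λ = 3/2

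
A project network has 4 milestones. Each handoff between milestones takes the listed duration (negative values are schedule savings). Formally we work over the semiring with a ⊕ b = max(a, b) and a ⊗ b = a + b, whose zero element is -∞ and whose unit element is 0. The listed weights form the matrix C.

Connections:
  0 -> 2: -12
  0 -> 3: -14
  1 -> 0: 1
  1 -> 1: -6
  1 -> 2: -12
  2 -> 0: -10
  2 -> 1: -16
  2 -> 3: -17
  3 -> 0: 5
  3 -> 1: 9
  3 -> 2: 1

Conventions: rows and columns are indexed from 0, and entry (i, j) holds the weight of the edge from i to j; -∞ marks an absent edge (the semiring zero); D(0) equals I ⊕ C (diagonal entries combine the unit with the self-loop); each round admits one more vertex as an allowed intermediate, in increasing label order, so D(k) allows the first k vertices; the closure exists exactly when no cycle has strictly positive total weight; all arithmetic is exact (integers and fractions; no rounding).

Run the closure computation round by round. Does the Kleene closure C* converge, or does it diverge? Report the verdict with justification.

D(0):
  [0, -∞, -12, -14]
  [1, 0, -12, -∞]
  [-10, -16, 0, -17]
  [5, 9, 1, 0]
D(1):
  [0, -∞, -12, -14]
  [1, 0, -11, -13]
  [-10, -16, 0, -17]
  [5, 9, 1, 0]
D(2):
  [0, -∞, -12, -14]
  [1, 0, -11, -13]
  [-10, -16, 0, -17]
  [10, 9, 1, 0]
D(3):
  [0, -28, -12, -14]
  [1, 0, -11, -13]
  [-10, -16, 0, -17]
  [10, 9, 1, 0]
D(4):
  [0, -5, -12, -14]
  [1, 0, -11, -13]
  [-7, -8, 0, -17]
  [10, 9, 1, 0]
Key observation: every diagonal entry stays at the unit through all rounds, so no improving cycle exists.
Answer: CONVERGES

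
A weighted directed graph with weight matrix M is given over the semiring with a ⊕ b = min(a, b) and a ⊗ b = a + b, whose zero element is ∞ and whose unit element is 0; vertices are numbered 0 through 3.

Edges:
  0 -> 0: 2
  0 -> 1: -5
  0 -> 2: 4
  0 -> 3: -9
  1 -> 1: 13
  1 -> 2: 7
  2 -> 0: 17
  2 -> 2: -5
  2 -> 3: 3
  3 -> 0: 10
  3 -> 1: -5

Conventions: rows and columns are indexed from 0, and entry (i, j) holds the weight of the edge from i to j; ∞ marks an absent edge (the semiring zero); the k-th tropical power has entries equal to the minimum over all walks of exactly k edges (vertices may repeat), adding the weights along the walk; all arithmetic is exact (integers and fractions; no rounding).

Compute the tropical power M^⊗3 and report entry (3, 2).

M^⊗2:
  [1, -14, -1, -7]
  [24, 26, 2, 10]
  [12, -2, -10, -2]
  [12, 5, 2, 1]
M^⊗3:
  [3, -12, -7, -8]
  [19, 5, -3, 5]
  [7, -7, -15, -7]
  [11, -4, -3, 3]
Key observation: the optimum is the walk 3->1->2->2, with weight (-5) + 7 + (-5) = -3.
Optimal value attained by: walk 3->1->2->2.
Answer: (M^⊗3)[3][2] = -3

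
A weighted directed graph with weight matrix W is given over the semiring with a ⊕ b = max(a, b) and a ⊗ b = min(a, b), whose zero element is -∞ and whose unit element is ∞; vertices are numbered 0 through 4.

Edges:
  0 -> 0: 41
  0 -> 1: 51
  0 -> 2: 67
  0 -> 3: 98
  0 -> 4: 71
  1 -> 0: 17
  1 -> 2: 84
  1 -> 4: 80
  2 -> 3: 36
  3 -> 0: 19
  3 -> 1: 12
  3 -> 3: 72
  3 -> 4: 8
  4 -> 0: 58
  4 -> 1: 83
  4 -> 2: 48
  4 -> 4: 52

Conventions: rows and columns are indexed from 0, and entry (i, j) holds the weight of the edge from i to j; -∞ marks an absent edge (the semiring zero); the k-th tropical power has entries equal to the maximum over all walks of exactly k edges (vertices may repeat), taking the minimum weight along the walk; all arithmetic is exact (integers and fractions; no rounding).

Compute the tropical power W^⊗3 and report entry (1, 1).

W^⊗2:
  [58, 71, 51, 72, 52]
  [58, 80, 48, 36, 52]
  [19, 12, -∞, 36, 8]
  [19, 19, 19, 72, 19]
  [52, 52, 83, 58, 80]
W^⊗3:
  [52, 52, 71, 72, 71]
  [52, 52, 80, 58, 80]
  [19, 19, 19, 36, 19]
  [19, 19, 19, 72, 19]
  [58, 80, 52, 58, 52]
Key observation: the optimum is the walk 1->4->4->1, with weight 80 min 52 min 83 = 52.
Optimal value attained by: walk 1->4->4->1.
Answer: (W^⊗3)[1][1] = 52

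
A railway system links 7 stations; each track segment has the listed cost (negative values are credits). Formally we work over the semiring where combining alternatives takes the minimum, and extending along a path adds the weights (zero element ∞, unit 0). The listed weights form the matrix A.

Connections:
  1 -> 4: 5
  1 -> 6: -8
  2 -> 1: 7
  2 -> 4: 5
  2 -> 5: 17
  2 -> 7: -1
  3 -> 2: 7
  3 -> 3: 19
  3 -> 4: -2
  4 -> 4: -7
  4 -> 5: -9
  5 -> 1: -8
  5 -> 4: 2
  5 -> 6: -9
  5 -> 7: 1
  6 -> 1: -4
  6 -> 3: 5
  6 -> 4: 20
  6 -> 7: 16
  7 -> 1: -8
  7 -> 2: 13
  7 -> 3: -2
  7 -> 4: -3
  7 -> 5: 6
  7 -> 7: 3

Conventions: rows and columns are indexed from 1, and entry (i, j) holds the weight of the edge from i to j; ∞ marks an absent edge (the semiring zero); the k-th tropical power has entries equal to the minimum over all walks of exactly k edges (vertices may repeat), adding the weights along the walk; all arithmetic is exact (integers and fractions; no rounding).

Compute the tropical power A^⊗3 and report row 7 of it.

A^⊗2:
  [-12, ∞, -3, -2, -4, ∞, 8]
  [-9, 12, -3, -4, -4, -1, 2]
  [14, 26, 38, -9, -11, ∞, 6]
  [-17, ∞, ∞, -14, -16, -18, -8]
  [-13, 14, -4, -5, -7, -16, 4]
  [8, 12, 14, 1, 11, -12, 19]
  [-5, 5, 1, -10, -12, -16, 6]
A^⊗3:
  [-12, 4, 6, -9, -11, -20, -3]
  [-12, 4, 0, -11, -13, -17, -3]
  [-19, 19, 4, -16, -18, -20, -10]
  [-24, 5, -13, -21, -23, -25, -15]
  [-20, 3, -11, -12, -14, -21, -6]
  [-16, 21, -7, -6, -8, 0, 4]
  [-20, 8, -11, -17, -19, -21, -11]
Answer: row 7 of A^⊗3 = [-20, 8, -11, -17, -19, -21, -11]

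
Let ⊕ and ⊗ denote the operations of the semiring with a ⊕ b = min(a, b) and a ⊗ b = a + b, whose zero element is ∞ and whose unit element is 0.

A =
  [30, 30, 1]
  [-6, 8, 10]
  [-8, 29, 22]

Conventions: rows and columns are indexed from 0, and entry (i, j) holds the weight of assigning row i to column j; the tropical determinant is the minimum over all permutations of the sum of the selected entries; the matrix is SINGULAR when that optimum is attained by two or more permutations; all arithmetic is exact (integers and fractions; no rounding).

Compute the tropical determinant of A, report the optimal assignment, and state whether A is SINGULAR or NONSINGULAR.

σ = (0, 1, 2): 30 + 8 + 22 = 60
σ = (0, 2, 1): 30 + 10 + 29 = 69
σ = (1, 0, 2): 30 + (-6) + 22 = 46
σ = (1, 2, 0): 30 + 10 + (-8) = 32
σ = (2, 0, 1): 1 + (-6) + 29 = 24
σ = (2, 1, 0): 1 + 8 + (-8) = 1
Optimal value attained by: σ = (2, 1, 0).
Answer: det⊕(A) = 1; verdict: NONSINGULAR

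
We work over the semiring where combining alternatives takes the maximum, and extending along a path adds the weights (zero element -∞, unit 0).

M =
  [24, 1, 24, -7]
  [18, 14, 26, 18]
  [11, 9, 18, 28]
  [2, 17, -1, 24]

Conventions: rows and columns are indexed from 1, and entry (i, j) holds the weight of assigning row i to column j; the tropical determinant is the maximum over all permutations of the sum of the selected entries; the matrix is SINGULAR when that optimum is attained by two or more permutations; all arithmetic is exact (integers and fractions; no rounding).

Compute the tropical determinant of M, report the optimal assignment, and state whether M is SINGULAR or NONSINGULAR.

σ = (1, 2, 3, 4): 24 + 14 + 18 + 24 = 80
σ = (1, 2, 4, 3): 24 + 14 + 28 + (-1) = 65
σ = (1, 3, 2, 4): 24 + 26 + 9 + 24 = 83
σ = (1, 3, 4, 2): 24 + 26 + 28 + 17 = 95
σ = (1, 4, 2, 3): 24 + 18 + 9 + (-1) = 50
σ = (1, 4, 3, 2): 24 + 18 + 18 + 17 = 77
σ = (2, 1, 3, 4): 1 + 18 + 18 + 24 = 61
σ = (2, 1, 4, 3): 1 + 18 + 28 + (-1) = 46
σ = (2, 3, 1, 4): 1 + 26 + 11 + 24 = 62
σ = (2, 3, 4, 1): 1 + 26 + 28 + 2 = 57
σ = (2, 4, 1, 3): 1 + 18 + 11 + (-1) = 29
σ = (2, 4, 3, 1): 1 + 18 + 18 + 2 = 39
σ = (3, 1, 2, 4): 24 + 18 + 9 + 24 = 75
σ = (3, 1, 4, 2): 24 + 18 + 28 + 17 = 87
σ = (3, 2, 1, 4): 24 + 14 + 11 + 24 = 73
σ = (3, 2, 4, 1): 24 + 14 + 28 + 2 = 68
σ = (3, 4, 1, 2): 24 + 18 + 11 + 17 = 70
σ = (3, 4, 2, 1): 24 + 18 + 9 + 2 = 53
σ = (4, 1, 2, 3): (-7) + 18 + 9 + (-1) = 19
σ = (4, 1, 3, 2): (-7) + 18 + 18 + 17 = 46
σ = (4, 2, 1, 3): (-7) + 14 + 11 + (-1) = 17
σ = (4, 2, 3, 1): (-7) + 14 + 18 + 2 = 27
σ = (4, 3, 1, 2): (-7) + 26 + 11 + 17 = 47
σ = (4, 3, 2, 1): (-7) + 26 + 9 + 2 = 30
Optimal value attained by: σ = (1, 3, 4, 2).
Answer: det⊕(M) = 95; verdict: NONSINGULAR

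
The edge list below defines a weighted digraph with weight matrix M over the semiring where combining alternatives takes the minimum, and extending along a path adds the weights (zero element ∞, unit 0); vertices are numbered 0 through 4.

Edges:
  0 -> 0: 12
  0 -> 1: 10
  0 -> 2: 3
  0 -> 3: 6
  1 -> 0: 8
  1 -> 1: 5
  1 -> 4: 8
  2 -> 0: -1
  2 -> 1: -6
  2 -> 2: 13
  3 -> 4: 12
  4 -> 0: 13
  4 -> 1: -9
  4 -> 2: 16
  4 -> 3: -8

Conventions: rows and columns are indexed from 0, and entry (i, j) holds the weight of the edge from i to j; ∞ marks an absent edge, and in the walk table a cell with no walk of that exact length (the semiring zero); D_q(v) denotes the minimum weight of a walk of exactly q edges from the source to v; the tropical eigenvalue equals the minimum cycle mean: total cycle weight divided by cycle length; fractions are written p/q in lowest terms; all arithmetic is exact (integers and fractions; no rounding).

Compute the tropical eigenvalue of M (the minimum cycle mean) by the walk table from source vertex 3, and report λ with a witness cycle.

q=0: [∞, ∞, ∞, 0, ∞]
q=1: [∞, ∞, ∞, ∞, 12]
q=2: [25, 3, 28, 4, ∞]
q=3: [11, 8, 28, 31, 11]
q=4: [16, 2, 14, 3, 16]
q=5: [10, 7, 19, 8, 10]
Optimal cycle mean attained by: cycle 1->4->1, total 8 + (-9), length 2.
Answer: λ = -1/2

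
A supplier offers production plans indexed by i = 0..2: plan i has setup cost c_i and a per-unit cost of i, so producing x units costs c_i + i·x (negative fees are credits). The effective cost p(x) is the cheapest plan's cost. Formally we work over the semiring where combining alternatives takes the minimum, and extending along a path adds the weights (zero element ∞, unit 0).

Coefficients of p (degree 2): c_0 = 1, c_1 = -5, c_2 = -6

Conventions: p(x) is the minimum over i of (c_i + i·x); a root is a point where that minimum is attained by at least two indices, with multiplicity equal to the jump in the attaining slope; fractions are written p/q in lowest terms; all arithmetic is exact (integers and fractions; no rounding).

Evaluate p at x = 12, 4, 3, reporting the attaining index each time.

p(12) = min(1+0·12=1, -5+1·12=7, -6+2·12=18) = 1 (attained by i=0)
p(4) = min(1+0·4=1, -5+1·4=-1, -6+2·4=2) = -1 (attained by i=1)
p(3) = min(1+0·3=1, -5+1·3=-2, -6+2·3=0) = -2 (attained by i=1)
Answer: p(12) = 1; p(4) = -1; p(3) = -2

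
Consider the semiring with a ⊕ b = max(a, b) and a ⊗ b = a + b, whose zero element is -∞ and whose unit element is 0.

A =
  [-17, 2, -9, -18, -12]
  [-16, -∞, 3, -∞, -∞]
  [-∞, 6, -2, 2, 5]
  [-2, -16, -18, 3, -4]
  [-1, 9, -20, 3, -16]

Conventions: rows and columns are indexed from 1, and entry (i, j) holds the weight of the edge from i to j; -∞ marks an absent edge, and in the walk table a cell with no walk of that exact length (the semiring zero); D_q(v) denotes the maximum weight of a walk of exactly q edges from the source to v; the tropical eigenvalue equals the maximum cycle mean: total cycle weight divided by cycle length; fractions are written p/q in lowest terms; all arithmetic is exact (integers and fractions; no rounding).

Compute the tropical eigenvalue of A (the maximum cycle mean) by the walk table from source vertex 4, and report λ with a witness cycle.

q=0: [-∞, -∞, -∞, 0, -∞]
q=1: [-2, -16, -18, 3, -4]
q=2: [1, 5, -11, 6, -1]
q=3: [4, 8, 8, 9, 2]
q=4: [7, 14, 11, 12, 13]
q=5: [12, 22, 17, 16, 16]
Optimal cycle mean attained by: cycle 2->3->5->2, total 3 + 5 + 9, length 3.
Answer: λ = 17/3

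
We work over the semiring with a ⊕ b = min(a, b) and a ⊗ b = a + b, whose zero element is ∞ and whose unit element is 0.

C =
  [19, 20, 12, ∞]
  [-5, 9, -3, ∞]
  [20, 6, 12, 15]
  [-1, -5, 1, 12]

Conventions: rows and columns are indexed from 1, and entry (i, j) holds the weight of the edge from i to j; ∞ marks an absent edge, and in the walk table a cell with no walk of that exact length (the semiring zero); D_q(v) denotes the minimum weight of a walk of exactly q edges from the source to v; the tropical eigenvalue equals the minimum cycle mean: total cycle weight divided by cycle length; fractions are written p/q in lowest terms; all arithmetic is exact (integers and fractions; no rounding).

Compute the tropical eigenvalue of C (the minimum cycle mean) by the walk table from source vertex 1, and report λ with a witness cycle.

q=0: [0, ∞, ∞, ∞]
q=1: [19, 20, 12, ∞]
q=2: [15, 18, 17, 27]
q=3: [13, 22, 15, 32]
q=4: [17, 21, 19, 30]
Optimal cycle mean attained by: cycle 2->3->2, total (-3) + 6, length 2.
Answer: λ = 3/2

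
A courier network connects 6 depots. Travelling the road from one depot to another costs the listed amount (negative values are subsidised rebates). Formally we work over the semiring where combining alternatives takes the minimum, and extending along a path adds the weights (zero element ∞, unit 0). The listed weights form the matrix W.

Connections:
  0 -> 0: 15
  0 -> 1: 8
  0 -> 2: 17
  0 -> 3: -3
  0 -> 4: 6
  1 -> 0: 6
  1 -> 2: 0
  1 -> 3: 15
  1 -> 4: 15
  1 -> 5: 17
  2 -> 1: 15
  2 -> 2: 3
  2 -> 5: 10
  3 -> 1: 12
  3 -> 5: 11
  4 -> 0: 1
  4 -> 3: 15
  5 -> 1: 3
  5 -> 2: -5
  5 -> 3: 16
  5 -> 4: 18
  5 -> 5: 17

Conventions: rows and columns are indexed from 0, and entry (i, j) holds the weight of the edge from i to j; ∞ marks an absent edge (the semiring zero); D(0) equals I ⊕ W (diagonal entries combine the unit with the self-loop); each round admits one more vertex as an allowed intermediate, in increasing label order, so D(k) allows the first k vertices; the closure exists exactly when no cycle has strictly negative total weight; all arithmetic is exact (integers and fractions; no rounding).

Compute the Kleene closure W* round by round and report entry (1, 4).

D(0):
  [0, 8, 17, -3, 6, ∞]
  [6, 0, 0, 15, 15, 17]
  [∞, 15, 0, ∞, ∞, 10]
  [∞, 12, ∞, 0, ∞, 11]
  [1, ∞, ∞, 15, 0, ∞]
  [∞, 3, -5, 16, 18, 0]
D(1):
  [0, 8, 17, -3, 6, ∞]
  [6, 0, 0, 3, 12, 17]
  [∞, 15, 0, ∞, ∞, 10]
  [∞, 12, ∞, 0, ∞, 11]
  [1, 9, 18, -2, 0, ∞]
  [∞, 3, -5, 16, 18, 0]
D(2):
  [0, 8, 8, -3, 6, 25]
  [6, 0, 0, 3, 12, 17]
  [21, 15, 0, 18, 27, 10]
  [18, 12, 12, 0, 24, 11]
  [1, 9, 9, -2, 0, 26]
  [9, 3, -5, 6, 15, 0]
D(3):
  [0, 8, 8, -3, 6, 18]
  [6, 0, 0, 3, 12, 10]
  [21, 15, 0, 18, 27, 10]
  [18, 12, 12, 0, 24, 11]
  [1, 9, 9, -2, 0, 19]
  [9, 3, -5, 6, 15, 0]
D(4):
  [0, 8, 8, -3, 6, 8]
  [6, 0, 0, 3, 12, 10]
  [21, 15, 0, 18, 27, 10]
  [18, 12, 12, 0, 24, 11]
  [1, 9, 9, -2, 0, 9]
  [9, 3, -5, 6, 15, 0]
D(5):
  [0, 8, 8, -3, 6, 8]
  [6, 0, 0, 3, 12, 10]
  [21, 15, 0, 18, 27, 10]
  [18, 12, 12, 0, 24, 11]
  [1, 9, 9, -2, 0, 9]
  [9, 3, -5, 6, 15, 0]
D(6):
  [0, 8, 3, -3, 6, 8]
  [6, 0, 0, 3, 12, 10]
  [19, 13, 0, 16, 25, 10]
  [18, 12, 6, 0, 24, 11]
  [1, 9, 4, -2, 0, 9]
  [9, 3, -5, 6, 15, 0]
Answer: W*[1][4] = 12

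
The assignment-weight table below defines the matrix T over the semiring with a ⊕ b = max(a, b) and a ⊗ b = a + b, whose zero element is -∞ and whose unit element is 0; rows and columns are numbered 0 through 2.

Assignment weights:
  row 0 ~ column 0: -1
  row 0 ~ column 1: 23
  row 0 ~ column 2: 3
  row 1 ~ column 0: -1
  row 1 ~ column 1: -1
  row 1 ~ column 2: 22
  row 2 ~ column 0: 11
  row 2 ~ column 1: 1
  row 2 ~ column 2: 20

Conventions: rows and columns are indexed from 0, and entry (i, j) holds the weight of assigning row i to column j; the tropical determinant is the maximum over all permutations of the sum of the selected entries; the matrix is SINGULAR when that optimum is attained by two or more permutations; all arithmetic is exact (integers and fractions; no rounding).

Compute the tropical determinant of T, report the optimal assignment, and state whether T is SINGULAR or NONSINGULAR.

σ = (0, 1, 2): (-1) + (-1) + 20 = 18
σ = (0, 2, 1): (-1) + 22 + 1 = 22
σ = (1, 0, 2): 23 + (-1) + 20 = 42
σ = (1, 2, 0): 23 + 22 + 11 = 56
σ = (2, 0, 1): 3 + (-1) + 1 = 3
σ = (2, 1, 0): 3 + (-1) + 11 = 13
Optimal value attained by: σ = (1, 2, 0).
Answer: det⊕(T) = 56; verdict: NONSINGULAR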